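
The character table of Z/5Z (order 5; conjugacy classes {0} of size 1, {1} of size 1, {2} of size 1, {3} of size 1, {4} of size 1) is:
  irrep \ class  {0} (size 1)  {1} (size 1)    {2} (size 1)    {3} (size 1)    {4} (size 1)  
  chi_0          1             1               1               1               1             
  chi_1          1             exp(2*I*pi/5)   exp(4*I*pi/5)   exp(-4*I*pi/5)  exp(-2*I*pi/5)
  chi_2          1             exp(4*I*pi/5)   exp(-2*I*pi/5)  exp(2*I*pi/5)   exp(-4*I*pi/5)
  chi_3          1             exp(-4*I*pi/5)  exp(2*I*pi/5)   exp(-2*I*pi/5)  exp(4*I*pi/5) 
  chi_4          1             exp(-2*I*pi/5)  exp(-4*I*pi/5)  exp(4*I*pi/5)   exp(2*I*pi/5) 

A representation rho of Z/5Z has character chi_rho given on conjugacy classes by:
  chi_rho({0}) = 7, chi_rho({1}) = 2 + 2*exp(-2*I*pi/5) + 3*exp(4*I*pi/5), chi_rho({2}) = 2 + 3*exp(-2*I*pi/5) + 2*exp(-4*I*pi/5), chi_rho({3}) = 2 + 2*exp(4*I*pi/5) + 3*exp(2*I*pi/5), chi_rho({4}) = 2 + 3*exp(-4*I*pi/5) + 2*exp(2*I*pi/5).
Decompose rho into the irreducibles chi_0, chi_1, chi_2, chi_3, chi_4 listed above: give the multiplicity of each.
Multiplicities: chi_0: 2, chi_1: 0, chi_2: 3, chi_3: 0, chi_4: 2.

Proof sketch: Use <chi_rho, chi> = (1/|G|) sum_C |C| * chi_rho(C) * conj(chi(C)) with |G| = 5 for each irreducible chi in the table:
  <chi_rho, chi_0> = (1/5)[1*(7)*conj(1) + 1*(2 + 2*exp(-2*I*pi/5) + 3*exp(4*I*pi/5))*conj(1) + 1*(2 + 3*exp(-2*I*pi/5) + 2*exp(-4*I*pi/5))*conj(1) + 1*(2 + 2*exp(4*I*pi/5) + 3*exp(2*I*pi/5))*conj(1) + 1*(2 + 3*exp(-4*I*pi/5) + 2*exp(2*I*pi/5))*conj(1)]
      = (1/5)[(7) + (2 + 2*exp(-2*I*pi/5) + 3*exp(4*I*pi/5)) + (2 + 3*exp(-2*I*pi/5) + 2*exp(-4*I*pi/5)) + (2 + 2*exp(4*I*pi/5) + 3*exp(2*I*pi/5)) + (2 + 3*exp(-4*I*pi/5) + 2*exp(2*I*pi/5))] = 10/5 = 2
  <chi_rho, chi_1> = (1/5)[1*(7)*conj(1) + 1*(2 + 2*exp(-2*I*pi/5) + 3*exp(4*I*pi/5))*conj(exp(2*I*pi/5)) + 1*(2 + 3*exp(-2*I*pi/5) + 2*exp(-4*I*pi/5))*conj(exp(4*I*pi/5)) + 1*(2 + 2*exp(4*I*pi/5) + 3*exp(2*I*pi/5))*conj(exp(-4*I*pi/5)) + 1*(2 + 3*exp(-4*I*pi/5) + 2*exp(2*I*pi/5))*conj(exp(-2*I*pi/5))]
      = (1/5)[(7) + (2*exp(-2*I*pi/5) + 2*exp(-4*I*pi/5) + 3*exp(2*I*pi/5)) + (2*exp(-4*I*pi/5) + 3*exp(4*I*pi/5) + 2*exp(2*I*pi/5)) + (2*exp(-2*I*pi/5) + 3*exp(-4*I*pi/5) + 2*exp(4*I*pi/5)) + (3*exp(-2*I*pi/5) + 2*exp(4*I*pi/5) + 2*exp(2*I*pi/5))] = 0/5 = 0
  <chi_rho, chi_2> = (1/5)[1*(7)*conj(1) + 1*(2 + 2*exp(-2*I*pi/5) + 3*exp(4*I*pi/5))*conj(exp(4*I*pi/5)) + 1*(2 + 3*exp(-2*I*pi/5) + 2*exp(-4*I*pi/5))*conj(exp(-2*I*pi/5)) + 1*(2 + 2*exp(4*I*pi/5) + 3*exp(2*I*pi/5))*conj(exp(2*I*pi/5)) + 1*(2 + 3*exp(-4*I*pi/5) + 2*exp(2*I*pi/5))*conj(exp(-4*I*pi/5))]
      = (1/5)[(7) + (3 + 2*exp(-4*I*pi/5) + 2*exp(4*I*pi/5)) + (3 + 2*exp(-2*I*pi/5) + 2*exp(2*I*pi/5)) + (3 + 2*exp(-2*I*pi/5) + 2*exp(2*I*pi/5)) + (3 + 2*exp(-4*I*pi/5) + 2*exp(4*I*pi/5))] = 15/5 = 3
  <chi_rho, chi_3> = (1/5)[1*(7)*conj(1) + 1*(2 + 2*exp(-2*I*pi/5) + 3*exp(4*I*pi/5))*conj(exp(-4*I*pi/5)) + 1*(2 + 3*exp(-2*I*pi/5) + 2*exp(-4*I*pi/5))*conj(exp(2*I*pi/5)) + 1*(2 + 2*exp(4*I*pi/5) + 3*exp(2*I*pi/5))*conj(exp(-2*I*pi/5)) + 1*(2 + 3*exp(-4*I*pi/5) + 2*exp(2*I*pi/5))*conj(exp(4*I*pi/5))]
      = (1/5)[(7) + (3*exp(-2*I*pi/5) + 2*exp(4*I*pi/5) + 2*exp(2*I*pi/5)) + (2*exp(-2*I*pi/5) + 3*exp(-4*I*pi/5) + 2*exp(4*I*pi/5)) + (2*exp(-4*I*pi/5) + 3*exp(4*I*pi/5) + 2*exp(2*I*pi/5)) + (2*exp(-2*I*pi/5) + 2*exp(-4*I*pi/5) + 3*exp(2*I*pi/5))] = 0/5 = 0
  <chi_rho, chi_4> = (1/5)[1*(7)*conj(1) + 1*(2 + 2*exp(-2*I*pi/5) + 3*exp(4*I*pi/5))*conj(exp(-2*I*pi/5)) + 1*(2 + 3*exp(-2*I*pi/5) + 2*exp(-4*I*pi/5))*conj(exp(-4*I*pi/5)) + 1*(2 + 2*exp(4*I*pi/5) + 3*exp(2*I*pi/5))*conj(exp(4*I*pi/5)) + 1*(2 + 3*exp(-4*I*pi/5) + 2*exp(2*I*pi/5))*conj(exp(2*I*pi/5))]
      = (1/5)[(7) + (2 + 3*exp(-4*I*pi/5) + 2*exp(2*I*pi/5)) + (2 + 2*exp(4*I*pi/5) + 3*exp(2*I*pi/5)) + (2 + 3*exp(-2*I*pi/5) + 2*exp(-4*I*pi/5)) + (2 + 2*exp(-2*I*pi/5) + 3*exp(4*I*pi/5))] = 10/5 = 2
(Exp terms are combined using exp(i*s)*conj(exp(i*t)) = exp(i*(s-t)), and sums of them are collapsed using the identity that for every m > 1 the m distinct m-th roots of unity sum to 0, e.g. 1 + exp(2*I*pi/3) + exp(-2*I*pi/3) = 0.)
Dimension check: dim(rho) = sum (mult * dim) = 2*1 + 0*1 + 3*1 + 0*1 + 2*1 = 7 = chi_rho(e) = 7.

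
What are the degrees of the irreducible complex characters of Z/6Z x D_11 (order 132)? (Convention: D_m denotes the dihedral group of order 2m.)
Dimensions: 1, 1, 1, 1, 1, 1, 1, 1, 1, 1, 1, 1, 2, 2, 2, 2, 2, 2, 2, 2, 2, 2, 2, 2, 2, 2, 2, 2, 2, 2, 2, 2, 2, 2, 2, 2, 2, 2, 2, 2, 2, 2

Solution. There are 42 irreducibles (= number of conjugacy classes). Their dimensions d_i satisfy sum d_i^2 = |G| = 132: 1 + 1 + 1 + 1 + 1 + 1 + 1 + 1 + 1 + 1 + 1 + 1 + 4 + 4 + 4 + 4 + 4 + 4 + 4 + 4 + 4 + 4 + 4 + 4 + 4 + 4 + 4 + 4 + 4 + 4 + 4 + 4 + 4 + 4 + 4 + 4 + 4 + 4 + 4 + 4 + 4 + 4 = 132. (For the product with Z/6Z: each of the 6 1-dim characters of Z/6Z tensors with each irrep of D_11, giving 6 copies of each D_11-dimension.)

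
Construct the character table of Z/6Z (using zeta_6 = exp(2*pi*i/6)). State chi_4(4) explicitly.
Character table of Z/6Z (irreps indexed chi_0,...,chi_5 with chi_k(m) = zeta_6^(k*m), zeta_6 = exp(2*pi*i/6)):
  irrep \ class  {0} (size 1)  {1} (size 1)    {2} (size 1)    {3} (size 1)  {4} (size 1)    {5} (size 1)  
  chi_0          1             1               1               1             1               1             
  chi_1          1             exp(I*pi/3)     exp(2*I*pi/3)   -1            exp(-2*I*pi/3)  exp(-I*pi/3)  
  chi_2          1             exp(2*I*pi/3)   exp(-2*I*pi/3)  1             exp(2*I*pi/3)   exp(-2*I*pi/3)
  chi_3          1             -1              1               -1            1               -1            
  chi_4          1             exp(-2*I*pi/3)  exp(2*I*pi/3)   1             exp(-2*I*pi/3)  exp(2*I*pi/3) 
  chi_5          1             exp(-I*pi/3)    exp(-2*I*pi/3)  -1            exp(2*I*pi/3)   exp(I*pi/3)   

Spot check: chi_4(4) = zeta_6^(4*4) = zeta_6^16 = exp(-2*I*pi/3).

Explanation: Z/6Z is abelian, so all 6 irreducible complex representations are 1-dimensional. They are given by chi_k(m) = zeta_6^(k*m) for k = 0,...,5. Row orthogonality: sum_m chi_k(m) conj(chi_l(m)) = 6 * [k = l].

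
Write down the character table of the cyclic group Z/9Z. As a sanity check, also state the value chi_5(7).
Character table of Z/9Z (irreps indexed chi_0,...,chi_8 with chi_k(m) = zeta_9^(k*m), zeta_9 = exp(2*pi*i/9)):
  irrep \ class  {0} (size 1)  {1} (size 1)    {2} (size 1)    {3} (size 1)    {4} (size 1)    {5} (size 1)    {6} (size 1)    {7} (size 1)    {8} (size 1)  
  chi_0          1             1               1               1               1               1               1               1               1             
  chi_1          1             exp(2*I*pi/9)   exp(4*I*pi/9)   exp(2*I*pi/3)   exp(8*I*pi/9)   exp(-8*I*pi/9)  exp(-2*I*pi/3)  exp(-4*I*pi/9)  exp(-2*I*pi/9)
  chi_2          1             exp(4*I*pi/9)   exp(8*I*pi/9)   exp(-2*I*pi/3)  exp(-2*I*pi/9)  exp(2*I*pi/9)   exp(2*I*pi/3)   exp(-8*I*pi/9)  exp(-4*I*pi/9)
  chi_3          1             exp(2*I*pi/3)   exp(-2*I*pi/3)  1               exp(2*I*pi/3)   exp(-2*I*pi/3)  1               exp(2*I*pi/3)   exp(-2*I*pi/3)
  chi_4          1             exp(8*I*pi/9)   exp(-2*I*pi/9)  exp(2*I*pi/3)   exp(-4*I*pi/9)  exp(4*I*pi/9)   exp(-2*I*pi/3)  exp(2*I*pi/9)   exp(-8*I*pi/9)
  chi_5          1             exp(-8*I*pi/9)  exp(2*I*pi/9)   exp(-2*I*pi/3)  exp(4*I*pi/9)   exp(-4*I*pi/9)  exp(2*I*pi/3)   exp(-2*I*pi/9)  exp(8*I*pi/9) 
  chi_6          1             exp(-2*I*pi/3)  exp(2*I*pi/3)   1               exp(-2*I*pi/3)  exp(2*I*pi/3)   1               exp(-2*I*pi/3)  exp(2*I*pi/3) 
  chi_7          1             exp(-4*I*pi/9)  exp(-8*I*pi/9)  exp(2*I*pi/3)   exp(2*I*pi/9)   exp(-2*I*pi/9)  exp(-2*I*pi/3)  exp(8*I*pi/9)   exp(4*I*pi/9) 
  chi_8          1             exp(-2*I*pi/9)  exp(-4*I*pi/9)  exp(-2*I*pi/3)  exp(-8*I*pi/9)  exp(8*I*pi/9)   exp(2*I*pi/3)   exp(4*I*pi/9)   exp(2*I*pi/9) 

Spot check: chi_5(7) = zeta_9^(5*7) = zeta_9^35 = exp(-2*I*pi/9).

Solution. Z/9Z is abelian, so all 9 irreducible complex representations are 1-dimensional. They are given by chi_k(m) = zeta_9^(k*m) for k = 0,...,8. Row orthogonality: sum_m chi_k(m) conj(chi_l(m)) = 9 * [k = l].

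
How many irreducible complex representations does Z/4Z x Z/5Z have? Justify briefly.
20

Reasoning: The number of irreducible complex representations of a finite group equals its number of conjugacy classes. Z/4Z x Z/5Z is abelian of order 20, so every element is its own conjugacy class: 20 classes, so Z/4Z x Z/5Z (order 20) has exactly 20 irreducible complex representations.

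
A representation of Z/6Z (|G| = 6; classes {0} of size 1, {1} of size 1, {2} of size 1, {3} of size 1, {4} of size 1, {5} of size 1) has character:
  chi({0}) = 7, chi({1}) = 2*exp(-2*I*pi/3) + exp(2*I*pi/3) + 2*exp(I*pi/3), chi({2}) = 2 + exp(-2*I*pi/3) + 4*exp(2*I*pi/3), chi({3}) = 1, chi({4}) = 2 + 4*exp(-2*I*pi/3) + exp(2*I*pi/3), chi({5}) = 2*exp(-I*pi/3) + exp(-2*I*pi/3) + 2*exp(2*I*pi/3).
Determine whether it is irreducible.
Not irreducible (reducible): <chi, chi> = 11 > 1.

Derivation: <chi, chi> = (1/|G|) sum_C |C| * |chi(C)|^2 = (1/6)[1*|7|^2 + 1*|2*exp(-2*I*pi/3) + exp(2*I*pi/3) + 2*exp(I*pi/3)|^2 + 1*|2 + exp(-2*I*pi/3) + 4*exp(2*I*pi/3)|^2 + 1*|1|^2 + 1*|2 + 4*exp(-2*I*pi/3) + exp(2*I*pi/3)|^2 + 1*|2*exp(-I*pi/3) + exp(-2*I*pi/3) + 2*exp(2*I*pi/3)|^2]
  = (1/6)[(49) + (1) + (7) + (1) + (7) + (1)] = 66/6 = 11.
(Exp terms are combined using exp(i*s)*conj(exp(i*t)) = exp(i*(s-t)), and sums of them are collapsed using the identity that for every m > 1 the m distinct m-th roots of unity sum to 0, e.g. 1 + exp(2*I*pi/3) + exp(-2*I*pi/3) = 0.)
A character is irreducible iff <chi, chi> = 1, so this representation is reducible.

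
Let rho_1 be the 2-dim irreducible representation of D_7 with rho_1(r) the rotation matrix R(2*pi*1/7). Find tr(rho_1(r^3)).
chi_{rho_1}(r^3) = 2*cos(2*pi*1*3/7) = -2*cos(pi/7)

Justification: rho_1(r^3) is rotation by angle 2*pi*1*3/7, whose trace is 2*cos(2*pi*1*3/7) = -2*cos(pi/7).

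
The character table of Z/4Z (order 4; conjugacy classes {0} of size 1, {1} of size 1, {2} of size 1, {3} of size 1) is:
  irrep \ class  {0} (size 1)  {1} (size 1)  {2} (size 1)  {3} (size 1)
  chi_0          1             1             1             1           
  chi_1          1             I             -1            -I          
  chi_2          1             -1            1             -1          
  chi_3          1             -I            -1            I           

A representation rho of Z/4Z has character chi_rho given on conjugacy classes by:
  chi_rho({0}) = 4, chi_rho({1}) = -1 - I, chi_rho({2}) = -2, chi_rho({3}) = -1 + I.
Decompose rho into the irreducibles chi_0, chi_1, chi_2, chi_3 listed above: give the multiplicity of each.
Multiplicities: chi_0: 0, chi_1: 1, chi_2: 1, chi_3: 2.

Details: Use <chi_rho, chi> = (1/|G|) sum_C |C| * chi_rho(C) * conj(chi(C)) with |G| = 4 for each irreducible chi in the table:
  <chi_rho, chi_0> = (1/4)[1*(4)*conj(1) + 1*(-1 - I)*conj(1) + 1*(-2)*conj(1) + 1*(-1 + I)*conj(1)]
      = (1/4)[(4) + (-1 - I) + (-2) + (-1 + I)] = 0/4 = 0
  <chi_rho, chi_1> = (1/4)[1*(4)*conj(1) + 1*(-1 - I)*conj(I) + 1*(-2)*conj(-1) + 1*(-1 + I)*conj(-I)]
      = (1/4)[(4) + (-1 + I) + (2) + (-1 - I)] = 4/4 = 1
  <chi_rho, chi_2> = (1/4)[1*(4)*conj(1) + 1*(-1 - I)*conj(-1) + 1*(-2)*conj(1) + 1*(-1 + I)*conj(-1)]
      = (1/4)[(4) + (1 + I) + (-2) + (1 - I)] = 4/4 = 1
  <chi_rho, chi_3> = (1/4)[1*(4)*conj(1) + 1*(-1 - I)*conj(-I) + 1*(-2)*conj(-1) + 1*(-1 + I)*conj(I)]
      = (1/4)[(4) + (1 - I) + (2) + (1 + I)] = 8/4 = 2
(Exp terms are combined using exp(i*s)*conj(exp(i*t)) = exp(i*(s-t)), and sums of them are collapsed using the identity that for every m > 1 the m distinct m-th roots of unity sum to 0, e.g. 1 + exp(2*I*pi/3) + exp(-2*I*pi/3) = 0.)
Dimension check: dim(rho) = sum (mult * dim) = 0*1 + 1*1 + 1*1 + 2*1 = 4 = chi_rho(e) = 4.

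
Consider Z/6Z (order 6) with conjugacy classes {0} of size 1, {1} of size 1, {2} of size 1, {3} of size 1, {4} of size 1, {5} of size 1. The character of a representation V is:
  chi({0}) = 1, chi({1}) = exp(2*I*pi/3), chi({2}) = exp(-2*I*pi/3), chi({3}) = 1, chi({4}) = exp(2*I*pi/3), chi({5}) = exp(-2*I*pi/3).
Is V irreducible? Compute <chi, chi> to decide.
Irreducible: <chi, chi> = 1.

Proof sketch: <chi, chi> = (1/|G|) sum_C |C| * |chi(C)|^2 = (1/6)[1*|1|^2 + 1*|exp(2*I*pi/3)|^2 + 1*|exp(-2*I*pi/3)|^2 + 1*|1|^2 + 1*|exp(2*I*pi/3)|^2 + 1*|exp(-2*I*pi/3)|^2]
  = (1/6)[(1) + (1) + (1) + (1) + (1) + (1)] = 6/6 = 1.
(Exp terms are combined using exp(i*s)*conj(exp(i*t)) = exp(i*(s-t)), and sums of them are collapsed using the identity that for every m > 1 the m distinct m-th roots of unity sum to 0, e.g. 1 + exp(2*I*pi/3) + exp(-2*I*pi/3) = 0.)
A character is irreducible iff <chi, chi> = 1, so this representation is irreducible.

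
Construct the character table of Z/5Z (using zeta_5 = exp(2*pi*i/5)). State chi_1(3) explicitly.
Character table of Z/5Z (irreps indexed chi_0,...,chi_4 with chi_k(m) = zeta_5^(k*m), zeta_5 = exp(2*pi*i/5)):
  irrep \ class  {0} (size 1)  {1} (size 1)    {2} (size 1)    {3} (size 1)    {4} (size 1)  
  chi_0          1             1               1               1               1             
  chi_1          1             exp(2*I*pi/5)   exp(4*I*pi/5)   exp(-4*I*pi/5)  exp(-2*I*pi/5)
  chi_2          1             exp(4*I*pi/5)   exp(-2*I*pi/5)  exp(2*I*pi/5)   exp(-4*I*pi/5)
  chi_3          1             exp(-4*I*pi/5)  exp(2*I*pi/5)   exp(-2*I*pi/5)  exp(4*I*pi/5) 
  chi_4          1             exp(-2*I*pi/5)  exp(-4*I*pi/5)  exp(4*I*pi/5)   exp(2*I*pi/5) 

Spot check: chi_1(3) = zeta_5^(1*3) = zeta_5^3 = exp(-4*I*pi/5).

Details: Z/5Z is abelian, so all 5 irreducible complex representations are 1-dimensional. They are given by chi_k(m) = zeta_5^(k*m) for k = 0,...,4. Row orthogonality: sum_m chi_k(m) conj(chi_l(m)) = 5 * [k = l].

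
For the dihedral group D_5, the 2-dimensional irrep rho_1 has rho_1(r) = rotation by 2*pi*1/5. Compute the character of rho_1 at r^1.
chi_{rho_1}(r^1) = 2*cos(2*pi*1*1/5) = -1/2 + sqrt(5)/2

Justification: rho_1(r^1) is rotation by angle 2*pi*1*1/5, whose trace is 2*cos(2*pi*1*1/5) = -1/2 + sqrt(5)/2.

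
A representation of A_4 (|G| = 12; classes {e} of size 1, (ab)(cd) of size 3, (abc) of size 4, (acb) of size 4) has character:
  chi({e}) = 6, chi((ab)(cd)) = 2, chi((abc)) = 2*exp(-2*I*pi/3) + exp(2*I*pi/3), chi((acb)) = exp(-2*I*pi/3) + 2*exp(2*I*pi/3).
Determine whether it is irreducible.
Not irreducible (reducible): <chi, chi> = 6 > 1.

Explanation: <chi, chi> = (1/|G|) sum_C |C| * |chi(C)|^2 = (1/12)[1*|6|^2 + 3*|2|^2 + 4*|2*exp(-2*I*pi/3) + exp(2*I*pi/3)|^2 + 4*|exp(-2*I*pi/3) + 2*exp(2*I*pi/3)|^2]
  = (1/12)[(36) + (12) + (12) + (12)] = 72/12 = 6.
(Exp terms are combined using exp(i*s)*conj(exp(i*t)) = exp(i*(s-t)), and sums of them are collapsed using the identity that for every m > 1 the m distinct m-th roots of unity sum to 0, e.g. 1 + exp(2*I*pi/3) + exp(-2*I*pi/3) = 0.)
A character is irreducible iff <chi, chi> = 1, so this representation is reducible.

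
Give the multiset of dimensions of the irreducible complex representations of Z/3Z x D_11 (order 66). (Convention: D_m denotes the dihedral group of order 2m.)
Dimensions: 1, 1, 1, 1, 1, 1, 2, 2, 2, 2, 2, 2, 2, 2, 2, 2, 2, 2, 2, 2, 2

Working: There are 21 irreducibles (= number of conjugacy classes). Their dimensions d_i satisfy sum d_i^2 = |G| = 66: 1 + 1 + 1 + 1 + 1 + 1 + 4 + 4 + 4 + 4 + 4 + 4 + 4 + 4 + 4 + 4 + 4 + 4 + 4 + 4 + 4 = 66. (For the product with Z/3Z: each of the 3 1-dim characters of Z/3Z tensors with each irrep of D_11, giving 3 copies of each D_11-dimension.)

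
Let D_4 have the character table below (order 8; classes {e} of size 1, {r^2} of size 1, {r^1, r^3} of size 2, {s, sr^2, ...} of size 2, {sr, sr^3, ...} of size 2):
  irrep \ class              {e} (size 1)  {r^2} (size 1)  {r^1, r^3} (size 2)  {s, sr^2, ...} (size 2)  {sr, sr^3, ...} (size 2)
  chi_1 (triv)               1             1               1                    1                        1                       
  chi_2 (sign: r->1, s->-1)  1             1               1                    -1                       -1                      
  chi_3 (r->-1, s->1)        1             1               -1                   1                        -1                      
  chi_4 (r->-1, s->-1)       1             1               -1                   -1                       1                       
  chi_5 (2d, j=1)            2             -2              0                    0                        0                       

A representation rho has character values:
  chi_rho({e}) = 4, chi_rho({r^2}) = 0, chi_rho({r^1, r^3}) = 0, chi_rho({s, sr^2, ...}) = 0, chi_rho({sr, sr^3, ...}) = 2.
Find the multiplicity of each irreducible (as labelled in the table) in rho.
Multiplicities: chi_1: 1, chi_2: 0, chi_3: 0, chi_4: 1, chi_5: 1.

Explanation: Use <chi_rho, chi> = (1/|G|) sum_C |C| * chi_rho(C) * conj(chi(C)) with |G| = 8 for each irreducible chi in the table:
  <chi_rho, chi_1> = (1/8)[1*(4)*conj(1) + 1*(0)*conj(1) + 2*(0)*conj(1) + 2*(0)*conj(1) + 2*(2)*conj(1)]
      = (1/8)[(4) + (0) + (0) + (0) + (4)] = 8/8 = 1
  <chi_rho, chi_2> = (1/8)[1*(4)*conj(1) + 1*(0)*conj(1) + 2*(0)*conj(1) + 2*(0)*conj(-1) + 2*(2)*conj(-1)]
      = (1/8)[(4) + (0) + (0) + (0) + (-4)] = 0/8 = 0
  <chi_rho, chi_3> = (1/8)[1*(4)*conj(1) + 1*(0)*conj(1) + 2*(0)*conj(-1) + 2*(0)*conj(1) + 2*(2)*conj(-1)]
      = (1/8)[(4) + (0) + (0) + (0) + (-4)] = 0/8 = 0
  <chi_rho, chi_4> = (1/8)[1*(4)*conj(1) + 1*(0)*conj(1) + 2*(0)*conj(-1) + 2*(0)*conj(-1) + 2*(2)*conj(1)]
      = (1/8)[(4) + (0) + (0) + (0) + (4)] = 8/8 = 1
  <chi_rho, chi_5> = (1/8)[1*(4)*conj(2) + 1*(0)*conj(-2) + 2*(0)*conj(0) + 2*(0)*conj(0) + 2*(2)*conj(0)]
      = (1/8)[(8) + (0) + (0) + (0) + (0)] = 8/8 = 1
Dimension check: dim(rho) = sum (mult * dim) = 1*1 + 0*1 + 0*1 + 1*1 + 1*2 = 4 = chi_rho(e) = 4.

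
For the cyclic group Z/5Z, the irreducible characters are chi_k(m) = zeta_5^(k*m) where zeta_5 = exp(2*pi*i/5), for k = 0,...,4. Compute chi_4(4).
chi_4(4) = zeta_5^16 = exp(2*I*pi/5)

Details: chi_4(4) = zeta_5^(4*4) = zeta_5^16. Since zeta_5^5 = 1, this equals zeta_5^1 = exp(2*pi*i*1/5) = exp(2*I*pi/5).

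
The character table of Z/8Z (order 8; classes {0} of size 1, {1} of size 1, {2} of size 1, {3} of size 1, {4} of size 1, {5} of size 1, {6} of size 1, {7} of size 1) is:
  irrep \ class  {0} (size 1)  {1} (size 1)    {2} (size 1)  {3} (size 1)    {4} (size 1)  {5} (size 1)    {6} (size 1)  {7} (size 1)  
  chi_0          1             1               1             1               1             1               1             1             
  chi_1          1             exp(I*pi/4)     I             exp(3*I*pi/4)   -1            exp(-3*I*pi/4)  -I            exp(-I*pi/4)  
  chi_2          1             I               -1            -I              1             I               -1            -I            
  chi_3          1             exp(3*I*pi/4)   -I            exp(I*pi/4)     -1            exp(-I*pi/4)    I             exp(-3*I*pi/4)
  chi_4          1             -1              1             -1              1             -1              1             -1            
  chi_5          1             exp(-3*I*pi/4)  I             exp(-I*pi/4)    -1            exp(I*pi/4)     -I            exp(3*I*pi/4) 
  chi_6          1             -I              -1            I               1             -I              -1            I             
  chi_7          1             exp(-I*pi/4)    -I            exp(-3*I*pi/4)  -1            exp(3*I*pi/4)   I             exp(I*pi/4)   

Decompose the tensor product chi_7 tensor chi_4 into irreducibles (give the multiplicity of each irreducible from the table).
chi_7 tensor chi_4 = chi_3 (all other irreducibles have multiplicity 0).

Derivation: The character of a tensor product is the pointwise product (chi_7 * chi_4)(C) = chi_7(C) * chi_4(C):
  {0}: (1)*(1), {1}: (exp(-I*pi/4))*(-1), {2}: (-I)*(1), {3}: (exp(-3*I*pi/4))*(-1), {4}: (-1)*(1), {5}: (exp(3*I*pi/4))*(-1), {6}: (I)*(1), {7}: (exp(I*pi/4))*(-1)
so (chi_7 * chi_4) takes values
  {0} -> 1, {1} -> -exp(-I*pi/4), {2} -> -I, {3} -> -exp(-3*I*pi/4), {4} -> -1, {5} -> -exp(3*I*pi/4), {6} -> I, {7} -> -exp(I*pi/4).
Now take the inner product of this character with each irreducible chi from the table, <chi_7*chi_4, chi> = (1/8) sum_C |C| (chi_7*chi_4)(C) conj(chi(C)):
  <chi_7*chi_4, chi_0> = (1/8)[1*(1)*conj(1) + 1*(-exp(-I*pi/4))*conj(1) + 1*(-I)*conj(1) + 1*(-exp(-3*I*pi/4))*conj(1) + 1*(-1)*conj(1) + 1*(-exp(3*I*pi/4))*conj(1) + 1*(I)*conj(1) + 1*(-exp(I*pi/4))*conj(1)]
      = (1/8)[(1) + (-exp(-I*pi/4)) + (-I) + (-exp(-3*I*pi/4)) + (-1) + (-exp(3*I*pi/4)) + (I) + (-exp(I*pi/4))] = 0/8 = 0
  <chi_7*chi_4, chi_1> = (1/8)[1*(1)*conj(1) + 1*(-exp(-I*pi/4))*conj(exp(I*pi/4)) + 1*(-I)*conj(I) + 1*(-exp(-3*I*pi/4))*conj(exp(3*I*pi/4)) + 1*(-1)*conj(-1) + 1*(-exp(3*I*pi/4))*conj(exp(-3*I*pi/4)) + 1*(I)*conj(-I) + 1*(-exp(I*pi/4))*conj(exp(-I*pi/4))]
      = (1/8)[(1) + (I) + (-1) + (-I) + (1) + (I) + (-1) + (-I)] = 0/8 = 0
  <chi_7*chi_4, chi_2> = (1/8)[1*(1)*conj(1) + 1*(-exp(-I*pi/4))*conj(I) + 1*(-I)*conj(-1) + 1*(-exp(-3*I*pi/4))*conj(-I) + 1*(-1)*conj(1) + 1*(-exp(3*I*pi/4))*conj(I) + 1*(I)*conj(-1) + 1*(-exp(I*pi/4))*conj(-I)]
      = (1/8)[(1) + (exp(I*pi/4)) + (I) + (-exp(-I*pi/4)) + (-1) + (exp(-3*I*pi/4)) + (-I) + (-exp(3*I*pi/4))] = 0/8 = 0
  <chi_7*chi_4, chi_3> = (1/8)[1*(1)*conj(1) + 1*(-exp(-I*pi/4))*conj(exp(3*I*pi/4)) + 1*(-I)*conj(-I) + 1*(-exp(-3*I*pi/4))*conj(exp(I*pi/4)) + 1*(-1)*conj(-1) + 1*(-exp(3*I*pi/4))*conj(exp(-I*pi/4)) + 1*(I)*conj(I) + 1*(-exp(I*pi/4))*conj(exp(-3*I*pi/4))]
      = (1/8)[(1) + (1) + (1) + (1) + (1) + (1) + (1) + (1)] = 8/8 = 1
  <chi_7*chi_4, chi_4> = (1/8)[1*(1)*conj(1) + 1*(-exp(-I*pi/4))*conj(-1) + 1*(-I)*conj(1) + 1*(-exp(-3*I*pi/4))*conj(-1) + 1*(-1)*conj(1) + 1*(-exp(3*I*pi/4))*conj(-1) + 1*(I)*conj(1) + 1*(-exp(I*pi/4))*conj(-1)]
      = (1/8)[(1) + (exp(-I*pi/4)) + (-I) + (exp(-3*I*pi/4)) + (-1) + (exp(3*I*pi/4)) + (I) + (exp(I*pi/4))] = 0/8 = 0
  <chi_7*chi_4, chi_5> = (1/8)[1*(1)*conj(1) + 1*(-exp(-I*pi/4))*conj(exp(-3*I*pi/4)) + 1*(-I)*conj(I) + 1*(-exp(-3*I*pi/4))*conj(exp(-I*pi/4)) + 1*(-1)*conj(-1) + 1*(-exp(3*I*pi/4))*conj(exp(I*pi/4)) + 1*(I)*conj(-I) + 1*(-exp(I*pi/4))*conj(exp(3*I*pi/4))]
      = (1/8)[(1) + (-I) + (-1) + (I) + (1) + (-I) + (-1) + (I)] = 0/8 = 0
  <chi_7*chi_4, chi_6> = (1/8)[1*(1)*conj(1) + 1*(-exp(-I*pi/4))*conj(-I) + 1*(-I)*conj(-1) + 1*(-exp(-3*I*pi/4))*conj(I) + 1*(-1)*conj(1) + 1*(-exp(3*I*pi/4))*conj(-I) + 1*(I)*conj(-1) + 1*(-exp(I*pi/4))*conj(I)]
      = (1/8)[(1) + (-exp(I*pi/4)) + (I) + (exp(-I*pi/4)) + (-1) + (-exp(-3*I*pi/4)) + (-I) + (exp(3*I*pi/4))] = 0/8 = 0
  <chi_7*chi_4, chi_7> = (1/8)[1*(1)*conj(1) + 1*(-exp(-I*pi/4))*conj(exp(-I*pi/4)) + 1*(-I)*conj(-I) + 1*(-exp(-3*I*pi/4))*conj(exp(-3*I*pi/4)) + 1*(-1)*conj(-1) + 1*(-exp(3*I*pi/4))*conj(exp(3*I*pi/4)) + 1*(I)*conj(I) + 1*(-exp(I*pi/4))*conj(exp(I*pi/4))]
      = (1/8)[(1) + (-1) + (1) + (-1) + (1) + (-1) + (1) + (-1)] = 0/8 = 0
(Exp terms are combined using exp(i*s)*conj(exp(i*t)) = exp(i*(s-t)), and sums of them are collapsed using the identity that for every m > 1 the m distinct m-th roots of unity sum to 0, e.g. 1 + exp(2*I*pi/3) + exp(-2*I*pi/3) = 0.)
Hence the multiplicities are chi_3: 1. Dimension check: dim(chi_7)*dim(chi_4) = 1*1 = 1 and sum (mult * dim) = 1*1 = 1.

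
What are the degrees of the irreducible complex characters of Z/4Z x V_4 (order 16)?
Dimensions: 1, 1, 1, 1, 1, 1, 1, 1, 1, 1, 1, 1, 1, 1, 1, 1

Proof sketch: There are 16 irreducibles (= number of conjugacy classes). Their dimensions d_i satisfy sum d_i^2 = |G| = 16: 1 + 1 + 1 + 1 + 1 + 1 + 1 + 1 + 1 + 1 + 1 + 1 + 1 + 1 + 1 + 1 = 16. (For the product with Z/4Z: each of the 4 1-dim characters of Z/4Z tensors with each irrep of V_4, giving 4 copies of each V_4-dimension.)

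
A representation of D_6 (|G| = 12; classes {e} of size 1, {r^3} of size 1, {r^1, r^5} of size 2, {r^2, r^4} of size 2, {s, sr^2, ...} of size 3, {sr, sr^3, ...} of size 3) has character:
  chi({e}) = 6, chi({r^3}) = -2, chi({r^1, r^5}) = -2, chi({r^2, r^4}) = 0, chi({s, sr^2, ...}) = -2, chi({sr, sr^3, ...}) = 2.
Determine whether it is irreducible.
Not irreducible (reducible): <chi, chi> = 6 > 1.

Justification: <chi, chi> = (1/|G|) sum_C |C| * |chi(C)|^2 = (1/12)[1*|6|^2 + 1*|-2|^2 + 2*|-2|^2 + 2*|0|^2 + 3*|-2|^2 + 3*|2|^2]
  = (1/12)[(36) + (4) + (8) + (0) + (12) + (12)] = 72/12 = 6.
A character is irreducible iff <chi, chi> = 1, so this representation is reducible.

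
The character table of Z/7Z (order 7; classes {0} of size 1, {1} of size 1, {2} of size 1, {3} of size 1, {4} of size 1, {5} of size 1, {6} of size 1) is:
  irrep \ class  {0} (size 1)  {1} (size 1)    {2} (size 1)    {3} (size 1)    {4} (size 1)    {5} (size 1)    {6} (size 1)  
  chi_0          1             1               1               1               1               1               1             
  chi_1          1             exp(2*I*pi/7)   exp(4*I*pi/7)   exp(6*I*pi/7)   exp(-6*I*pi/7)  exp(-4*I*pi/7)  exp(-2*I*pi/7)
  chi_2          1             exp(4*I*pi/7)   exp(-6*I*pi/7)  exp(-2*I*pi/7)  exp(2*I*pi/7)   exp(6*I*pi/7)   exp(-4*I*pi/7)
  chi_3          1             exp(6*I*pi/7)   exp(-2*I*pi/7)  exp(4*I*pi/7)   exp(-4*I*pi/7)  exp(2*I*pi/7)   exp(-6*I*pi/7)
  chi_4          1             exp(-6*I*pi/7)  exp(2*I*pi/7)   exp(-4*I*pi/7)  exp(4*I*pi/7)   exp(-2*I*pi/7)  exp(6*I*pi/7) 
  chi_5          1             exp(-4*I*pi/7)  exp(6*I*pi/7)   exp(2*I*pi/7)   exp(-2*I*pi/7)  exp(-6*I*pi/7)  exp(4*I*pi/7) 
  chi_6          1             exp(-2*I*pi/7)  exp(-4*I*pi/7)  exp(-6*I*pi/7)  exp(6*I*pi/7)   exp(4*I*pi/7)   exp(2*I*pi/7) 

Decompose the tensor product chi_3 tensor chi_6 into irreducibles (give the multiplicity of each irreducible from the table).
chi_3 tensor chi_6 = chi_2 (all other irreducibles have multiplicity 0).

Why: The character of a tensor product is the pointwise product (chi_3 * chi_6)(C) = chi_3(C) * chi_6(C):
  {0}: (1)*(1), {1}: (exp(6*I*pi/7))*(exp(-2*I*pi/7)), {2}: (exp(-2*I*pi/7))*(exp(-4*I*pi/7)), {3}: (exp(4*I*pi/7))*(exp(-6*I*pi/7)), {4}: (exp(-4*I*pi/7))*(exp(6*I*pi/7)), {5}: (exp(2*I*pi/7))*(exp(4*I*pi/7)), {6}: (exp(-6*I*pi/7))*(exp(2*I*pi/7))
so (chi_3 * chi_6) takes values
  {0} -> 1, {1} -> exp(4*I*pi/7), {2} -> exp(-6*I*pi/7), {3} -> exp(-2*I*pi/7), {4} -> exp(2*I*pi/7), {5} -> exp(6*I*pi/7), {6} -> exp(-4*I*pi/7).
Now take the inner product of this character with each irreducible chi from the table, <chi_3*chi_6, chi> = (1/7) sum_C |C| (chi_3*chi_6)(C) conj(chi(C)):
  <chi_3*chi_6, chi_0> = (1/7)[1*(1)*conj(1) + 1*(exp(4*I*pi/7))*conj(1) + 1*(exp(-6*I*pi/7))*conj(1) + 1*(exp(-2*I*pi/7))*conj(1) + 1*(exp(2*I*pi/7))*conj(1) + 1*(exp(6*I*pi/7))*conj(1) + 1*(exp(-4*I*pi/7))*conj(1)]
      = (1/7)[(1) + (exp(4*I*pi/7)) + (exp(-6*I*pi/7)) + (exp(-2*I*pi/7)) + (exp(2*I*pi/7)) + (exp(6*I*pi/7)) + (exp(-4*I*pi/7))] = 0/7 = 0
  <chi_3*chi_6, chi_1> = (1/7)[1*(1)*conj(1) + 1*(exp(4*I*pi/7))*conj(exp(2*I*pi/7)) + 1*(exp(-6*I*pi/7))*conj(exp(4*I*pi/7)) + 1*(exp(-2*I*pi/7))*conj(exp(6*I*pi/7)) + 1*(exp(2*I*pi/7))*conj(exp(-6*I*pi/7)) + 1*(exp(6*I*pi/7))*conj(exp(-4*I*pi/7)) + 1*(exp(-4*I*pi/7))*conj(exp(-2*I*pi/7))]
      = (1/7)[(1) + (exp(2*I*pi/7)) + (exp(4*I*pi/7)) + (exp(6*I*pi/7)) + (exp(-6*I*pi/7)) + (exp(-4*I*pi/7)) + (exp(-2*I*pi/7))] = 0/7 = 0
  <chi_3*chi_6, chi_2> = (1/7)[1*(1)*conj(1) + 1*(exp(4*I*pi/7))*conj(exp(4*I*pi/7)) + 1*(exp(-6*I*pi/7))*conj(exp(-6*I*pi/7)) + 1*(exp(-2*I*pi/7))*conj(exp(-2*I*pi/7)) + 1*(exp(2*I*pi/7))*conj(exp(2*I*pi/7)) + 1*(exp(6*I*pi/7))*conj(exp(6*I*pi/7)) + 1*(exp(-4*I*pi/7))*conj(exp(-4*I*pi/7))]
      = (1/7)[(1) + (1) + (1) + (1) + (1) + (1) + (1)] = 7/7 = 1
  <chi_3*chi_6, chi_3> = (1/7)[1*(1)*conj(1) + 1*(exp(4*I*pi/7))*conj(exp(6*I*pi/7)) + 1*(exp(-6*I*pi/7))*conj(exp(-2*I*pi/7)) + 1*(exp(-2*I*pi/7))*conj(exp(4*I*pi/7)) + 1*(exp(2*I*pi/7))*conj(exp(-4*I*pi/7)) + 1*(exp(6*I*pi/7))*conj(exp(2*I*pi/7)) + 1*(exp(-4*I*pi/7))*conj(exp(-6*I*pi/7))]
      = (1/7)[(1) + (exp(-2*I*pi/7)) + (exp(-4*I*pi/7)) + (exp(-6*I*pi/7)) + (exp(6*I*pi/7)) + (exp(4*I*pi/7)) + (exp(2*I*pi/7))] = 0/7 = 0
  <chi_3*chi_6, chi_4> = (1/7)[1*(1)*conj(1) + 1*(exp(4*I*pi/7))*conj(exp(-6*I*pi/7)) + 1*(exp(-6*I*pi/7))*conj(exp(2*I*pi/7)) + 1*(exp(-2*I*pi/7))*conj(exp(-4*I*pi/7)) + 1*(exp(2*I*pi/7))*conj(exp(4*I*pi/7)) + 1*(exp(6*I*pi/7))*conj(exp(-2*I*pi/7)) + 1*(exp(-4*I*pi/7))*conj(exp(6*I*pi/7))]
      = (1/7)[(1) + (exp(-4*I*pi/7)) + (exp(6*I*pi/7)) + (exp(2*I*pi/7)) + (exp(-2*I*pi/7)) + (exp(-6*I*pi/7)) + (exp(4*I*pi/7))] = 0/7 = 0
  <chi_3*chi_6, chi_5> = (1/7)[1*(1)*conj(1) + 1*(exp(4*I*pi/7))*conj(exp(-4*I*pi/7)) + 1*(exp(-6*I*pi/7))*conj(exp(6*I*pi/7)) + 1*(exp(-2*I*pi/7))*conj(exp(2*I*pi/7)) + 1*(exp(2*I*pi/7))*conj(exp(-2*I*pi/7)) + 1*(exp(6*I*pi/7))*conj(exp(-6*I*pi/7)) + 1*(exp(-4*I*pi/7))*conj(exp(4*I*pi/7))]
      = (1/7)[(1) + (exp(-6*I*pi/7)) + (exp(2*I*pi/7)) + (exp(-4*I*pi/7)) + (exp(4*I*pi/7)) + (exp(-2*I*pi/7)) + (exp(6*I*pi/7))] = 0/7 = 0
  <chi_3*chi_6, chi_6> = (1/7)[1*(1)*conj(1) + 1*(exp(4*I*pi/7))*conj(exp(-2*I*pi/7)) + 1*(exp(-6*I*pi/7))*conj(exp(-4*I*pi/7)) + 1*(exp(-2*I*pi/7))*conj(exp(-6*I*pi/7)) + 1*(exp(2*I*pi/7))*conj(exp(6*I*pi/7)) + 1*(exp(6*I*pi/7))*conj(exp(4*I*pi/7)) + 1*(exp(-4*I*pi/7))*conj(exp(2*I*pi/7))]
      = (1/7)[(1) + (exp(6*I*pi/7)) + (exp(-2*I*pi/7)) + (exp(4*I*pi/7)) + (exp(-4*I*pi/7)) + (exp(2*I*pi/7)) + (exp(-6*I*pi/7))] = 0/7 = 0
(Exp terms are combined using exp(i*s)*conj(exp(i*t)) = exp(i*(s-t)), and sums of them are collapsed using the identity that for every m > 1 the m distinct m-th roots of unity sum to 0, e.g. 1 + exp(2*I*pi/3) + exp(-2*I*pi/3) = 0.)
Hence the multiplicities are chi_2: 1. Dimension check: dim(chi_3)*dim(chi_6) = 1*1 = 1 and sum (mult * dim) = 1*1 = 1.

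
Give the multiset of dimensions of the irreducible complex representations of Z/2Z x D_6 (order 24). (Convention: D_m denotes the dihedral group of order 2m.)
Dimensions: 1, 1, 1, 1, 1, 1, 1, 1, 2, 2, 2, 2

Reasoning: There are 12 irreducibles (= number of conjugacy classes). Their dimensions d_i satisfy sum d_i^2 = |G| = 24: 1 + 1 + 1 + 1 + 1 + 1 + 1 + 1 + 4 + 4 + 4 + 4 = 24. (For the product with Z/2Z: each of the 2 1-dim characters of Z/2Z tensors with each irrep of D_6, giving 2 copies of each D_6-dimension.)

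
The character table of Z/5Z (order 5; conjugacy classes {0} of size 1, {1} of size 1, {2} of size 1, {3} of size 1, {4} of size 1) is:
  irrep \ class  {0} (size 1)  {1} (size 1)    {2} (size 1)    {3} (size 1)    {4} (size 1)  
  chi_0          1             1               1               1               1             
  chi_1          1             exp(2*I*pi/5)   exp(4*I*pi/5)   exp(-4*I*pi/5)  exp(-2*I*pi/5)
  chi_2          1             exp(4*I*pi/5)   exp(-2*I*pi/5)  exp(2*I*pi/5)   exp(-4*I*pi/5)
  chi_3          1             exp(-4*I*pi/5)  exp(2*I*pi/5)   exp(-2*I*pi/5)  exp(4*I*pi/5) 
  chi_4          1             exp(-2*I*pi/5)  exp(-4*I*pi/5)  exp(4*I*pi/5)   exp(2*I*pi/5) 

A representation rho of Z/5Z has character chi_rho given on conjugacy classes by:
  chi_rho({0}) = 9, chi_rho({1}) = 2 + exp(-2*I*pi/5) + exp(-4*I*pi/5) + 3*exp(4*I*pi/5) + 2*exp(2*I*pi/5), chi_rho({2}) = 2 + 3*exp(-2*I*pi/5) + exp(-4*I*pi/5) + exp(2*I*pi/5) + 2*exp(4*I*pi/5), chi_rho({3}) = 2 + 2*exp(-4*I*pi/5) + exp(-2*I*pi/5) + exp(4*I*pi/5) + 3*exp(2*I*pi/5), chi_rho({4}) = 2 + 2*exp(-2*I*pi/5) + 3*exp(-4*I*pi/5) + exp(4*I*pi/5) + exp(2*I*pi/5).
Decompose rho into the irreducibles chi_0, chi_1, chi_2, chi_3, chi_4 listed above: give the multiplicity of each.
Multiplicities: chi_0: 2, chi_1: 2, chi_2: 3, chi_3: 1, chi_4: 1.

Explanation: Use <chi_rho, chi> = (1/|G|) sum_C |C| * chi_rho(C) * conj(chi(C)) with |G| = 5 for each irreducible chi in the table:
  <chi_rho, chi_0> = (1/5)[1*(9)*conj(1) + 1*(2 + exp(-2*I*pi/5) + exp(-4*I*pi/5) + 3*exp(4*I*pi/5) + 2*exp(2*I*pi/5))*conj(1) + 1*(2 + 3*exp(-2*I*pi/5) + exp(-4*I*pi/5) + exp(2*I*pi/5) + 2*exp(4*I*pi/5))*conj(1) + 1*(2 + 2*exp(-4*I*pi/5) + exp(-2*I*pi/5) + exp(4*I*pi/5) + 3*exp(2*I*pi/5))*conj(1) + 1*(2 + 2*exp(-2*I*pi/5) + 3*exp(-4*I*pi/5) + exp(4*I*pi/5) + exp(2*I*pi/5))*conj(1)]
      = (1/5)[(9) + (2 + exp(-2*I*pi/5) + exp(-4*I*pi/5) + 3*exp(4*I*pi/5) + 2*exp(2*I*pi/5)) + (2 + 3*exp(-2*I*pi/5) + exp(-4*I*pi/5) + exp(2*I*pi/5) + 2*exp(4*I*pi/5)) + (2 + 2*exp(-4*I*pi/5) + exp(-2*I*pi/5) + exp(4*I*pi/5) + 3*exp(2*I*pi/5)) + (2 + 2*exp(-2*I*pi/5) + 3*exp(-4*I*pi/5) + exp(4*I*pi/5) + exp(2*I*pi/5))] = 10/5 = 2
  <chi_rho, chi_1> = (1/5)[1*(9)*conj(1) + 1*(2 + exp(-2*I*pi/5) + exp(-4*I*pi/5) + 3*exp(4*I*pi/5) + 2*exp(2*I*pi/5))*conj(exp(2*I*pi/5)) + 1*(2 + 3*exp(-2*I*pi/5) + exp(-4*I*pi/5) + exp(2*I*pi/5) + 2*exp(4*I*pi/5))*conj(exp(4*I*pi/5)) + 1*(2 + 2*exp(-4*I*pi/5) + exp(-2*I*pi/5) + exp(4*I*pi/5) + 3*exp(2*I*pi/5))*conj(exp(-4*I*pi/5)) + 1*(2 + 2*exp(-2*I*pi/5) + 3*exp(-4*I*pi/5) + exp(4*I*pi/5) + exp(2*I*pi/5))*conj(exp(-2*I*pi/5))]
      = (1/5)[(9) + (2 + 2*exp(-2*I*pi/5) + exp(-4*I*pi/5) + exp(4*I*pi/5) + 3*exp(2*I*pi/5)) + (2 + 2*exp(-4*I*pi/5) + exp(-2*I*pi/5) + exp(2*I*pi/5) + 3*exp(4*I*pi/5)) + (2 + 3*exp(-4*I*pi/5) + exp(-2*I*pi/5) + exp(2*I*pi/5) + 2*exp(4*I*pi/5)) + (2 + 3*exp(-2*I*pi/5) + exp(-4*I*pi/5) + exp(4*I*pi/5) + 2*exp(2*I*pi/5))] = 10/5 = 2
  <chi_rho, chi_2> = (1/5)[1*(9)*conj(1) + 1*(2 + exp(-2*I*pi/5) + exp(-4*I*pi/5) + 3*exp(4*I*pi/5) + 2*exp(2*I*pi/5))*conj(exp(4*I*pi/5)) + 1*(2 + 3*exp(-2*I*pi/5) + exp(-4*I*pi/5) + exp(2*I*pi/5) + 2*exp(4*I*pi/5))*conj(exp(-2*I*pi/5)) + 1*(2 + 2*exp(-4*I*pi/5) + exp(-2*I*pi/5) + exp(4*I*pi/5) + 3*exp(2*I*pi/5))*conj(exp(2*I*pi/5)) + 1*(2 + 2*exp(-2*I*pi/5) + 3*exp(-4*I*pi/5) + exp(4*I*pi/5) + exp(2*I*pi/5))*conj(exp(-4*I*pi/5))]
      = (1/5)[(9) + (3 + 2*exp(-2*I*pi/5) + 2*exp(-4*I*pi/5) + exp(4*I*pi/5) + exp(2*I*pi/5)) + (3 + 2*exp(-4*I*pi/5) + exp(-2*I*pi/5) + exp(4*I*pi/5) + 2*exp(2*I*pi/5)) + (3 + 2*exp(-2*I*pi/5) + exp(-4*I*pi/5) + exp(2*I*pi/5) + 2*exp(4*I*pi/5)) + (3 + exp(-2*I*pi/5) + exp(-4*I*pi/5) + 2*exp(4*I*pi/5) + 2*exp(2*I*pi/5))] = 15/5 = 3
  <chi_rho, chi_3> = (1/5)[1*(9)*conj(1) + 1*(2 + exp(-2*I*pi/5) + exp(-4*I*pi/5) + 3*exp(4*I*pi/5) + 2*exp(2*I*pi/5))*conj(exp(-4*I*pi/5)) + 1*(2 + 3*exp(-2*I*pi/5) + exp(-4*I*pi/5) + exp(2*I*pi/5) + 2*exp(4*I*pi/5))*conj(exp(2*I*pi/5)) + 1*(2 + 2*exp(-4*I*pi/5) + exp(-2*I*pi/5) + exp(4*I*pi/5) + 3*exp(2*I*pi/5))*conj(exp(-2*I*pi/5)) + 1*(2 + 2*exp(-2*I*pi/5) + 3*exp(-4*I*pi/5) + exp(4*I*pi/5) + exp(2*I*pi/5))*conj(exp(4*I*pi/5))]
      = (1/5)[(9) + (1 + 3*exp(-2*I*pi/5) + 2*exp(-4*I*pi/5) + exp(2*I*pi/5) + 2*exp(4*I*pi/5)) + (1 + 2*exp(-2*I*pi/5) + 3*exp(-4*I*pi/5) + exp(4*I*pi/5) + 2*exp(2*I*pi/5)) + (1 + 2*exp(-2*I*pi/5) + exp(-4*I*pi/5) + 3*exp(4*I*pi/5) + 2*exp(2*I*pi/5)) + (1 + 2*exp(-4*I*pi/5) + exp(-2*I*pi/5) + 2*exp(4*I*pi/5) + 3*exp(2*I*pi/5))] = 5/5 = 1
  <chi_rho, chi_4> = (1/5)[1*(9)*conj(1) + 1*(2 + exp(-2*I*pi/5) + exp(-4*I*pi/5) + 3*exp(4*I*pi/5) + 2*exp(2*I*pi/5))*conj(exp(-2*I*pi/5)) + 1*(2 + 3*exp(-2*I*pi/5) + exp(-4*I*pi/5) + exp(2*I*pi/5) + 2*exp(4*I*pi/5))*conj(exp(-4*I*pi/5)) + 1*(2 + 2*exp(-4*I*pi/5) + exp(-2*I*pi/5) + exp(4*I*pi/5) + 3*exp(2*I*pi/5))*conj(exp(4*I*pi/5)) + 1*(2 + 2*exp(-2*I*pi/5) + 3*exp(-4*I*pi/5) + exp(4*I*pi/5) + exp(2*I*pi/5))*conj(exp(2*I*pi/5))]
      = (1/5)[(9) + (1 + 3*exp(-4*I*pi/5) + exp(-2*I*pi/5) + 2*exp(4*I*pi/5) + 2*exp(2*I*pi/5)) + (1 + 2*exp(-2*I*pi/5) + exp(-4*I*pi/5) + 2*exp(4*I*pi/5) + 3*exp(2*I*pi/5)) + (1 + 3*exp(-2*I*pi/5) + 2*exp(-4*I*pi/5) + exp(4*I*pi/5) + 2*exp(2*I*pi/5)) + (1 + 2*exp(-2*I*pi/5) + 2*exp(-4*I*pi/5) + exp(2*I*pi/5) + 3*exp(4*I*pi/5))] = 5/5 = 1
(Exp terms are combined using exp(i*s)*conj(exp(i*t)) = exp(i*(s-t)), and sums of them are collapsed using the identity that for every m > 1 the m distinct m-th roots of unity sum to 0, e.g. 1 + exp(2*I*pi/3) + exp(-2*I*pi/3) = 0.)
Dimension check: dim(rho) = sum (mult * dim) = 2*1 + 2*1 + 3*1 + 1*1 + 1*1 = 9 = chi_rho(e) = 9.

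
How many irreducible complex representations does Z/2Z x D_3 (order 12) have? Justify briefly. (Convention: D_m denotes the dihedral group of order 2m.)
6

Explanation: The number of irreducible complex representations of a finite group equals its number of conjugacy classes. For a direct product, #classes(G x H) = #classes(G) * #classes(H). Z/2Z has 2 classes (abelian), D_3 has 3 classes, so 2 * 3 = 6, so Z/2Z x D_3 (order 12) has exactly 6 irreducible complex representations.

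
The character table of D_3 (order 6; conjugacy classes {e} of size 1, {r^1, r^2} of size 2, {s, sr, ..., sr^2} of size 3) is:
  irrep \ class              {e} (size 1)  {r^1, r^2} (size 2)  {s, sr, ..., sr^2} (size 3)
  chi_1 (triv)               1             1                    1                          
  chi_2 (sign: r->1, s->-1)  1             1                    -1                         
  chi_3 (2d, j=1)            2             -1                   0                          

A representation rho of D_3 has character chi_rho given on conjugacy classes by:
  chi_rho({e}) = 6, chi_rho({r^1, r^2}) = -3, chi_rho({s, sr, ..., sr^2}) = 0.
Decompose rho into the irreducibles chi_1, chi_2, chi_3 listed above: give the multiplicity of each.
Multiplicities: chi_1: 0, chi_2: 0, chi_3: 3.

Solution. Use <chi_rho, chi> = (1/|G|) sum_C |C| * chi_rho(C) * conj(chi(C)) with |G| = 6 for each irreducible chi in the table:
  <chi_rho, chi_1> = (1/6)[1*(6)*conj(1) + 2*(-3)*conj(1) + 3*(0)*conj(1)]
      = (1/6)[(6) + (-6) + (0)] = 0/6 = 0
  <chi_rho, chi_2> = (1/6)[1*(6)*conj(1) + 2*(-3)*conj(1) + 3*(0)*conj(-1)]
      = (1/6)[(6) + (-6) + (0)] = 0/6 = 0
  <chi_rho, chi_3> = (1/6)[1*(6)*conj(2) + 2*(-3)*conj(-1) + 3*(0)*conj(0)]
      = (1/6)[(12) + (6) + (0)] = 18/6 = 3
Dimension check: dim(rho) = sum (mult * dim) = 0*1 + 0*1 + 3*2 = 6 = chi_rho(e) = 6.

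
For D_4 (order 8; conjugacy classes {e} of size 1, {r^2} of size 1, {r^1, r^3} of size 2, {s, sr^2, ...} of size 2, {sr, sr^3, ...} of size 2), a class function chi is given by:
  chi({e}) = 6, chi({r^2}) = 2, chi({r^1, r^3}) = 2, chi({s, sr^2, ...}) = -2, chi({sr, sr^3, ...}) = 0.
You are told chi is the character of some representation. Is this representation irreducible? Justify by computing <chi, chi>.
Not irreducible (reducible): <chi, chi> = 7 > 1.

Details: <chi, chi> = (1/|G|) sum_C |C| * |chi(C)|^2 = (1/8)[1*|6|^2 + 1*|2|^2 + 2*|2|^2 + 2*|-2|^2 + 2*|0|^2]
  = (1/8)[(36) + (4) + (8) + (8) + (0)] = 56/8 = 7.
A character is irreducible iff <chi, chi> = 1, so this representation is reducible.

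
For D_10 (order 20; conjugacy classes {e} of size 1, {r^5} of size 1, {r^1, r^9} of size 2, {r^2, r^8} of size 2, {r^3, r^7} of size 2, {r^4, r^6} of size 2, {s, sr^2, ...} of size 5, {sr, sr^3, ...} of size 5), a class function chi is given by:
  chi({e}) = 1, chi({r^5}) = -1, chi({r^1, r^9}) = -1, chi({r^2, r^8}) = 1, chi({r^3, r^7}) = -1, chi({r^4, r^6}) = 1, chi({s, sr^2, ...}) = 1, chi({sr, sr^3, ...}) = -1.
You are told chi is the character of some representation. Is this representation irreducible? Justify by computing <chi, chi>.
Irreducible: <chi, chi> = 1.

Reasoning: <chi, chi> = (1/|G|) sum_C |C| * |chi(C)|^2 = (1/20)[1*|1|^2 + 1*|-1|^2 + 2*|-1|^2 + 2*|1|^2 + 2*|-1|^2 + 2*|1|^2 + 5*|1|^2 + 5*|-1|^2]
  = (1/20)[(1) + (1) + (2) + (2) + (2) + (2) + (5) + (5)] = 20/20 = 1.
A character is irreducible iff <chi, chi> = 1, so this representation is irreducible.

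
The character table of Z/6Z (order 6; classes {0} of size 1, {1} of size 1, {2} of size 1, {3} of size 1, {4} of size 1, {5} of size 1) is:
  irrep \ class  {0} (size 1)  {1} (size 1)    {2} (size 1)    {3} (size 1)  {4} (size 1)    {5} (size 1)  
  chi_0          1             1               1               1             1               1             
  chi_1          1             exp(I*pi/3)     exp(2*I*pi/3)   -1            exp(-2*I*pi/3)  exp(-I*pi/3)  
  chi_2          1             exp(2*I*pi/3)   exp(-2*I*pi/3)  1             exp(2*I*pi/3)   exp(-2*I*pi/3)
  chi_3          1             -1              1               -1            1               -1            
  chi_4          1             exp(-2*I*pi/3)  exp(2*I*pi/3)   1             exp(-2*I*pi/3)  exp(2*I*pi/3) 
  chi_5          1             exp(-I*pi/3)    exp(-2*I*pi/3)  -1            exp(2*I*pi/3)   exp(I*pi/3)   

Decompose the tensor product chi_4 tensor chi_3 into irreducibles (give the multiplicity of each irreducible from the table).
chi_4 tensor chi_3 = chi_1 (all other irreducibles have multiplicity 0).

Justification: The character of a tensor product is the pointwise product (chi_4 * chi_3)(C) = chi_4(C) * chi_3(C):
  {0}: (1)*(1), {1}: (exp(-2*I*pi/3))*(-1), {2}: (exp(2*I*pi/3))*(1), {3}: (1)*(-1), {4}: (exp(-2*I*pi/3))*(1), {5}: (exp(2*I*pi/3))*(-1)
so (chi_4 * chi_3) takes values
  {0} -> 1, {1} -> -exp(-2*I*pi/3), {2} -> exp(2*I*pi/3), {3} -> -1, {4} -> exp(-2*I*pi/3), {5} -> -exp(2*I*pi/3).
Now take the inner product of this character with each irreducible chi from the table, <chi_4*chi_3, chi> = (1/6) sum_C |C| (chi_4*chi_3)(C) conj(chi(C)):
  <chi_4*chi_3, chi_0> = (1/6)[1*(1)*conj(1) + 1*(-exp(-2*I*pi/3))*conj(1) + 1*(exp(2*I*pi/3))*conj(1) + 1*(-1)*conj(1) + 1*(exp(-2*I*pi/3))*conj(1) + 1*(-exp(2*I*pi/3))*conj(1)]
      = (1/6)[(1) + (-exp(-2*I*pi/3)) + (exp(2*I*pi/3)) + (-1) + (exp(-2*I*pi/3)) + (-exp(2*I*pi/3))] = 0/6 = 0
  <chi_4*chi_3, chi_1> = (1/6)[1*(1)*conj(1) + 1*(-exp(-2*I*pi/3))*conj(exp(I*pi/3)) + 1*(exp(2*I*pi/3))*conj(exp(2*I*pi/3)) + 1*(-1)*conj(-1) + 1*(exp(-2*I*pi/3))*conj(exp(-2*I*pi/3)) + 1*(-exp(2*I*pi/3))*conj(exp(-I*pi/3))]
      = (1/6)[(1) + (1) + (1) + (1) + (1) + (1)] = 6/6 = 1
  <chi_4*chi_3, chi_2> = (1/6)[1*(1)*conj(1) + 1*(-exp(-2*I*pi/3))*conj(exp(2*I*pi/3)) + 1*(exp(2*I*pi/3))*conj(exp(-2*I*pi/3)) + 1*(-1)*conj(1) + 1*(exp(-2*I*pi/3))*conj(exp(2*I*pi/3)) + 1*(-exp(2*I*pi/3))*conj(exp(-2*I*pi/3))]
      = (1/6)[(1) + (-exp(2*I*pi/3)) + (exp(-2*I*pi/3)) + (-1) + (exp(2*I*pi/3)) + (-exp(-2*I*pi/3))] = 0/6 = 0
  <chi_4*chi_3, chi_3> = (1/6)[1*(1)*conj(1) + 1*(-exp(-2*I*pi/3))*conj(-1) + 1*(exp(2*I*pi/3))*conj(1) + 1*(-1)*conj(-1) + 1*(exp(-2*I*pi/3))*conj(1) + 1*(-exp(2*I*pi/3))*conj(-1)]
      = (1/6)[(1) + (exp(-2*I*pi/3)) + (exp(2*I*pi/3)) + (1) + (exp(-2*I*pi/3)) + (exp(2*I*pi/3))] = 0/6 = 0
  <chi_4*chi_3, chi_4> = (1/6)[1*(1)*conj(1) + 1*(-exp(-2*I*pi/3))*conj(exp(-2*I*pi/3)) + 1*(exp(2*I*pi/3))*conj(exp(2*I*pi/3)) + 1*(-1)*conj(1) + 1*(exp(-2*I*pi/3))*conj(exp(-2*I*pi/3)) + 1*(-exp(2*I*pi/3))*conj(exp(2*I*pi/3))]
      = (1/6)[(1) + (-1) + (1) + (-1) + (1) + (-1)] = 0/6 = 0
  <chi_4*chi_3, chi_5> = (1/6)[1*(1)*conj(1) + 1*(-exp(-2*I*pi/3))*conj(exp(-I*pi/3)) + 1*(exp(2*I*pi/3))*conj(exp(-2*I*pi/3)) + 1*(-1)*conj(-1) + 1*(exp(-2*I*pi/3))*conj(exp(2*I*pi/3)) + 1*(-exp(2*I*pi/3))*conj(exp(I*pi/3))]
      = (1/6)[(1) + (-exp(-I*pi/3)) + (exp(-2*I*pi/3)) + (1) + (exp(2*I*pi/3)) + (-exp(I*pi/3))] = 0/6 = 0
(Exp terms are combined using exp(i*s)*conj(exp(i*t)) = exp(i*(s-t)), and sums of them are collapsed using the identity that for every m > 1 the m distinct m-th roots of unity sum to 0, e.g. 1 + exp(2*I*pi/3) + exp(-2*I*pi/3) = 0.)
Hence the multiplicities are chi_1: 1. Dimension check: dim(chi_4)*dim(chi_3) = 1*1 = 1 and sum (mult * dim) = 1*1 = 1.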